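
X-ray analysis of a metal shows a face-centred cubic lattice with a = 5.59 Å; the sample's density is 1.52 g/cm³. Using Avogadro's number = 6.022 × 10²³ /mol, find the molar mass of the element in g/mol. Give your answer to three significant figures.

40.0 g/mol

An FCC cell has Z = 4 atoms; a = 5.590 × 10^-8 cm.
M = ρ·N_A·a³/Z = 1.52 × 6.022 × 10²³ × 1.747 × 10^-22 / 4 = 40.0 g/mol.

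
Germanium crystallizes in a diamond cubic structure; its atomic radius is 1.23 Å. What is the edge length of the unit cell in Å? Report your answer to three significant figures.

5.68 Å

In a diamond cubic lattice, nearest neighbors lie along the body diagonal with √3·a = 8r.
a = 8r/√3 = 8 × 1.23 / 1.7321 = 5.68 Å.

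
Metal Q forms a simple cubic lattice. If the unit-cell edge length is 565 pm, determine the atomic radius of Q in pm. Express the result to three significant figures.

In a simple cubic lattice, atoms touch along the cell edge, so a = 2r.
r = a/2 = 565/2 = 283 pm.

283 pm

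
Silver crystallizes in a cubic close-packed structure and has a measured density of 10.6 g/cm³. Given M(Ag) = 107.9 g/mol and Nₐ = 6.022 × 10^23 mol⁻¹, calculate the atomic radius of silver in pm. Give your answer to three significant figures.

For an FCC cell (Z = 4), a³ = Z·M/(N_A·ρ) = 4 × 107.9 / (6.022 × 10²³ × 10.60) = 6.761 × 10^-23 cm³, so a = 4.074 × 10^-8 cm = 407.4 pm.
Atoms touch along the face diagonal, so √2·a = 4r, so r = 0.3536 × a = 144 pm.

144 pm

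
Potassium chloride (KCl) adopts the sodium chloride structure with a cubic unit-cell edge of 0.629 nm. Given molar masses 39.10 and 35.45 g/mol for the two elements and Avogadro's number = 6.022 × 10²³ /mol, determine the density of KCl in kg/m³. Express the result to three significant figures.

The sodium chloride structure contains Z = 4 formula units per cell; M(KCl) = 39.10 + 35.45 = 74.55 g/mol.
a³ = (6.290 × 10^-8 cm)³ = 2.489 × 10^-22 cm³.
ρ = 4 × 74.55 / (6.022 × 10²³ × 2.489 × 10^-22) = 1.990 g/cm³ = 1990 kg/m³.

1990 kg/m³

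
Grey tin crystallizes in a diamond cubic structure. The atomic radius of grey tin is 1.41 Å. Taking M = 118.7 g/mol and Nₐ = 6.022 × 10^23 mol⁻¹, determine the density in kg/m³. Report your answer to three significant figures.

In a diamond cubic lattice, nearest neighbors lie along the body diagonal with √3·a = 8r, giving a = 6.513 Å = 6.513 × 10^-8 cm.
With Z = 8, ρ = Z·M/(N_A·a³) = 8 × 118.7 / (6.022 × 10²³ × 2.762 × 10^-22) = 5.709 g/cm³ = 5710 kg/m³.

5710 kg/m³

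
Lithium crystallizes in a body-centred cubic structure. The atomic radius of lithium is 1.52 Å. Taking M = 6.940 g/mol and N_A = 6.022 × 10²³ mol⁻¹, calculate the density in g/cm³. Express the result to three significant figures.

0.533 g/cm³

In a BCC lattice, atoms touch along the body diagonal, so √3·a = 4r, giving a = 3.510 Å = 3.510 × 10^-8 cm.
With Z = 2, ρ = Z·M/(N_A·a³) = 2 × 6.940 / (6.022 × 10²³ × 4.325 × 10^-23) = 0.5329 g/cm³.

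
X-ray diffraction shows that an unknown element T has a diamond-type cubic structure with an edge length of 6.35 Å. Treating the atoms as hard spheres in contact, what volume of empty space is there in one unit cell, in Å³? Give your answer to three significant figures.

169 Å³

In a diamond cubic lattice nearest neighbors lie along the body diagonal with √3·a = 8r, so r = 0.2165a = 1.375 Å.
V_cell = a³ = 256.0 Å³; V_atoms = 8 × (4/3)πr³ = 87.08 Å³.
Empty space = 256.0 − 87.08 = 169 Å³.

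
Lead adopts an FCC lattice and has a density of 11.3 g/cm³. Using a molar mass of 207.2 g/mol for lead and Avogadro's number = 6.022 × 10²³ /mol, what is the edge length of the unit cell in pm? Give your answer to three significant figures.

With Z = 4 atoms per FCC cell, a³ = Z·M/(N_A·ρ) = 4 × 207.2 / (6.022 × 10²³ × 11.30 g/cm³) = 1.218 × 10^-22 cm³.
a = (1.218 × 10^-22)^(1/3) = 4.957 × 10^-8 cm = 496 pm.

496 pm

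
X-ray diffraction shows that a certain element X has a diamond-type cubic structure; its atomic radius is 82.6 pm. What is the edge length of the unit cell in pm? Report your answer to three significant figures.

In a diamond cubic lattice, nearest neighbors lie along the body diagonal with √3·a = 8r.
a = 8r/√3 = 8 × 82.6 / 1.7321 = 382 pm.

382 pm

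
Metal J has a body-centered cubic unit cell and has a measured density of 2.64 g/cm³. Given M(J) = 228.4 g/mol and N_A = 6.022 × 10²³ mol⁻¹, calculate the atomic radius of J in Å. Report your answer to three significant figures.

For a BCC cell (Z = 2), a³ = Z·M/(N_A·ρ) = 2 × 228.4 / (6.022 × 10²³ × 2.640) = 2.873 × 10^-22 cm³, so a = 6.599 × 10^-8 cm = 6.599 Å.
Atoms touch along the body diagonal, so √3·a = 4r, so r = 0.4330 × a = 2.86 Å.

2.86 Å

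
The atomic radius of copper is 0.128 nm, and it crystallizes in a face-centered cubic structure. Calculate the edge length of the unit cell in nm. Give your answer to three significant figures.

In an FCC lattice, atoms touch along the face diagonal, so √2·a = 4r.
a = 4r/√2 = 4 × 0.128 / 1.4142 = 0.362 nm.

0.362 nm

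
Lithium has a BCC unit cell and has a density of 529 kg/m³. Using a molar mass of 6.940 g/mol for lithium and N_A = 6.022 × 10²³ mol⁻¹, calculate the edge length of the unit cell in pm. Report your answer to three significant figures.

With Z = 2 atoms per BCC cell, a³ = Z·M/(N_A·ρ) = 2 × 6.940 / (6.022 × 10²³ × 0.5290 g/cm³) = 4.357 × 10^-23 cm³.
a = (4.357 × 10^-23)^(1/3) = 3.519 × 10^-8 cm = 352 pm.

352 pm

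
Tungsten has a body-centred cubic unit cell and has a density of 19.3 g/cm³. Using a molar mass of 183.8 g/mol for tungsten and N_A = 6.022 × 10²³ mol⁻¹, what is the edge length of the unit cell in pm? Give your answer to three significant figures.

316 pm

With Z = 2 atoms per BCC cell, a³ = Z·M/(N_A·ρ) = 2 × 183.8 / (6.022 × 10²³ × 19.30 g/cm³) = 3.163 × 10^-23 cm³.
a = (3.163 × 10^-23)^(1/3) = 3.162 × 10^-8 cm = 316 pm.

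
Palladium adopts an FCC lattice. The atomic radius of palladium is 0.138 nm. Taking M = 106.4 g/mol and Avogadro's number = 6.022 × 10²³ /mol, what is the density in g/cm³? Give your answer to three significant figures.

11.9 g/cm³

In an FCC lattice, atoms touch along the face diagonal, so √2·a = 4r, giving a = 0.3903 nm = 3.903 × 10^-8 cm.
With Z = 4, ρ = Z·M/(N_A·a³) = 4 × 106.4 / (6.022 × 10²³ × 5.947 × 10^-23) = 11.88 g/cm³.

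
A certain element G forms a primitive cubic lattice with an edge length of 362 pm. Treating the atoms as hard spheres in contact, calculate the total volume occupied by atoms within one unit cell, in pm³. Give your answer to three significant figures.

2.48 × 10^7 pm³

In a simple cubic lattice atoms touch along the cell edge, so a = 2r, so r = 0.5000a = 181.0 pm.
V_atoms = Z × (4/3)πr³ = 1 × (4/3)π × (181.0)³ = 2.48 × 10^7 pm³.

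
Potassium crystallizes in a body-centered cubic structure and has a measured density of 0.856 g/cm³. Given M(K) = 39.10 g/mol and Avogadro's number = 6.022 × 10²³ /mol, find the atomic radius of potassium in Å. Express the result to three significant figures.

For a BCC cell (Z = 2), a³ = Z·M/(N_A·ρ) = 2 × 39.10 / (6.022 × 10²³ × 0.8560) = 1.517 × 10^-22 cm³, so a = 5.333 × 10^-8 cm = 5.333 Å.
Atoms touch along the body diagonal, so √3·a = 4r, so r = 0.4330 × a = 2.31 Å.

2.31 Å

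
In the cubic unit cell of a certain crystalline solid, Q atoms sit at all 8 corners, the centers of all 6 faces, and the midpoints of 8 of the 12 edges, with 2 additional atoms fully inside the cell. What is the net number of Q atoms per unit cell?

Corner atoms are shared by 8 cells (1/8 each), face atoms by 2 (1/2 each), edge atoms by 4 (1/4 each), interior atoms are unshared.
Net atoms = 8 × 1/8 + 6 × 1/2 + 8 × 1/4 + 2 = 1 + 3 + 2 + 2 = 8.

8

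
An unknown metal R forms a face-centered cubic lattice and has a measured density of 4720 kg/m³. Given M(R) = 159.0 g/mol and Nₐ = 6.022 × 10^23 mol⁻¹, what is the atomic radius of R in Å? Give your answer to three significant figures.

2.15 Å

For an FCC cell (Z = 4), a³ = Z·M/(N_A·ρ) = 4 × 159.0 / (6.022 × 10²³ × 4.720) = 2.238 × 10^-22 cm³, so a = 6.071 × 10^-8 cm = 6.071 Å.
Atoms touch along the face diagonal, so √2·a = 4r, so r = 0.3536 × a = 2.15 Å.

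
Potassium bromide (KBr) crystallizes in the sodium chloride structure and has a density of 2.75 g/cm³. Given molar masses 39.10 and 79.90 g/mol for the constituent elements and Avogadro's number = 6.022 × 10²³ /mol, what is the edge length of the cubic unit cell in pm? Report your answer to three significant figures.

M(KBr) = 119.0 g/mol; Z = 4 formula units per cell.
a³ = Z·M/(N_A·ρ) = 4 × 119.0 / (6.022 × 10²³ × 2.75) = 2.874 × 10^-22 cm³, so a = 6.600 × 10^-8 cm = 660 pm.

660 pm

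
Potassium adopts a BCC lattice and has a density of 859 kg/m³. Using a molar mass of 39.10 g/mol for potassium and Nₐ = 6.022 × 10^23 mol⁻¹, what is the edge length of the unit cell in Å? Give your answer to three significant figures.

5.33 Å

With Z = 2 atoms per BCC cell, a³ = Z·M/(N_A·ρ) = 2 × 39.10 / (6.022 × 10²³ × 0.8590 g/cm³) = 1.512 × 10^-22 cm³.
a = (1.512 × 10^-22)^(1/3) = 5.327 × 10^-8 cm = 5.33 Å.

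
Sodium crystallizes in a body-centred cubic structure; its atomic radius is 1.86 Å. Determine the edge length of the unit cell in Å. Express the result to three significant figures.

In a BCC lattice, atoms touch along the body diagonal, so √3·a = 4r.
a = 4r/√3 = 4 × 1.86 / 1.7321 = 4.30 Å.

4.30 Å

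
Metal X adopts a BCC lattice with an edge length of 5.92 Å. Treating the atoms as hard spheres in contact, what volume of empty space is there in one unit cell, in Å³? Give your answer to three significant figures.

In a BCC lattice atoms touch along the body diagonal, so √3·a = 4r, so r = 0.4330a = 2.563 Å.
V_cell = a³ = 207.5 Å³; V_atoms = 2 × (4/3)πr³ = 141.1 Å³.
Empty space = 207.5 − 141.1 = 66.4 Å³.

66.4 Å³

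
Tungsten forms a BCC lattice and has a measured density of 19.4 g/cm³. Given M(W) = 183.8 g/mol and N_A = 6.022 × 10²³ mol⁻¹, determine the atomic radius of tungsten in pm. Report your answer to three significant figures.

137 pm

For a BCC cell (Z = 2), a³ = Z·M/(N_A·ρ) = 2 × 183.8 / (6.022 × 10²³ × 19.40) = 3.147 × 10^-23 cm³, so a = 3.157 × 10^-8 cm = 315.7 pm.
Atoms touch along the body diagonal, so √3·a = 4r, so r = 0.4330 × a = 137 pm.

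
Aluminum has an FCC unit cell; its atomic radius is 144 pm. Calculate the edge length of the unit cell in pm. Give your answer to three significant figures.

In an FCC lattice, atoms touch along the face diagonal, so √2·a = 4r.
a = 4r/√2 = 4 × 144 / 1.4142 = 407 pm.

407 pm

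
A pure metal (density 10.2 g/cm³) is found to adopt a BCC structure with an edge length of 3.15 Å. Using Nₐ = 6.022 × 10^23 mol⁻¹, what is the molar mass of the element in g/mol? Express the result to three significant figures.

A BCC cell has Z = 2 atoms; a = 3.150 × 10^-8 cm.
M = ρ·N_A·a³/Z = 10.2 × 6.022 × 10²³ × 3.126 × 10^-23 / 2 = 96.0 g/mol.

96.0 g/mol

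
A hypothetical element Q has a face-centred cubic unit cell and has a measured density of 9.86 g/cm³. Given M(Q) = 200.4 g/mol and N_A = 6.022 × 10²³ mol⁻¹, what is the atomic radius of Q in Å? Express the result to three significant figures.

For an FCC cell (Z = 4), a³ = Z·M/(N_A·ρ) = 4 × 200.4 / (6.022 × 10²³ × 9.860) = 1.350 × 10^-22 cm³, so a = 5.130 × 10^-8 cm = 5.130 Å.
Atoms touch along the face diagonal, so √2·a = 4r, so r = 0.3536 × a = 1.81 Å.

1.81 Å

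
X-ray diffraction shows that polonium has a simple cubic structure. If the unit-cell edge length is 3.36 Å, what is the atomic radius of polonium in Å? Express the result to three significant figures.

1.68 Å

In a simple cubic lattice, atoms touch along the cell edge, so a = 2r.
r = a/2 = 3.36/2 = 1.68 Å.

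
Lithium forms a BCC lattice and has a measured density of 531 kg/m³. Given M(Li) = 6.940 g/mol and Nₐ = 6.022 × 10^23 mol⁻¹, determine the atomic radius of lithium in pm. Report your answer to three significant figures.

For a BCC cell (Z = 2), a³ = Z·M/(N_A·ρ) = 2 × 6.940 / (6.022 × 10²³ × 0.5310) = 4.341 × 10^-23 cm³, so a = 3.514 × 10^-8 cm = 351.4 pm.
Atoms touch along the body diagonal, so √3·a = 4r, so r = 0.4330 × a = 152 pm.

152 pm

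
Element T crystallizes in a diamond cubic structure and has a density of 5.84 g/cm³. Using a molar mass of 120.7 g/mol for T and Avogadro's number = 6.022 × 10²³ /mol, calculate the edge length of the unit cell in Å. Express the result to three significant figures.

With Z = 8 atoms per diamond cubic cell, a³ = Z·M/(N_A·ρ) = 8 × 120.7 / (6.022 × 10²³ × 5.840 g/cm³) = 2.746 × 10^-22 cm³.
a = (2.746 × 10^-22)^(1/3) = 6.500 × 10^-8 cm = 6.50 Å.

6.50 Å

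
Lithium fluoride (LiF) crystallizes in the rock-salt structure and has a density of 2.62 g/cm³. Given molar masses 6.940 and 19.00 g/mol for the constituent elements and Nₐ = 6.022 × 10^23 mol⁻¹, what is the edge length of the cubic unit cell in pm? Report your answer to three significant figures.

404 pm

M(LiF) = 25.94 g/mol; Z = 4 formula units per cell.
a³ = Z·M/(N_A·ρ) = 4 × 25.94 / (6.022 × 10²³ × 2.62) = 6.576 × 10^-23 cm³, so a = 4.036 × 10^-8 cm = 404 pm.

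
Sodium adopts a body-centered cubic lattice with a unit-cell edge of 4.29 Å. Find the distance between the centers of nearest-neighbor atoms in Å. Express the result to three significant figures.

3.72 Å

In a BCC structure, atoms touch along the body diagonal, so √3·a = 4r; the nearest-neighbor distance equals 2r = 0.8660·a.
d = 0.8660 × 4.29 = 3.72 Å.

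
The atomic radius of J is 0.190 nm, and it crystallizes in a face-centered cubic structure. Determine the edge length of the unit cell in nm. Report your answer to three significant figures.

In an FCC lattice, atoms touch along the face diagonal, so √2·a = 4r.
a = 4r/√2 = 4 × 0.190 / 1.4142 = 0.537 nm.

0.537 nm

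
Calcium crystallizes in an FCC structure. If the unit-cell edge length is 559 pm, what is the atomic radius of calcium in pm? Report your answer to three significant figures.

In an FCC lattice, atoms touch along the face diagonal, so √2·a = 4r.
r = √2·a/4 = 1.4142 × 559 / 4 = 198 pm.

198 pm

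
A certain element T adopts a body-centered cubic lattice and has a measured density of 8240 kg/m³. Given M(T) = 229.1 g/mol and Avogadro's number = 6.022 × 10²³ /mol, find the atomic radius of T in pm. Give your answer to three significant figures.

For a BCC cell (Z = 2), a³ = Z·M/(N_A·ρ) = 2 × 229.1 / (6.022 × 10²³ × 8.240) = 9.234 × 10^-23 cm³, so a = 4.520 × 10^-8 cm = 452.0 pm.
Atoms touch along the body diagonal, so √3·a = 4r, so r = 0.4330 × a = 196 pm.

196 pm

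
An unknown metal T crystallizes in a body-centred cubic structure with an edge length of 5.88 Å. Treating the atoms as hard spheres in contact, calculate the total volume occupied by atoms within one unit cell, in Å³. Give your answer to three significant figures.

138 Å³

In a BCC lattice atoms touch along the body diagonal, so √3·a = 4r, so r = 0.4330a = 2.546 Å.
V_atoms = Z × (4/3)πr³ = 2 × (4/3)π × (2.546)³ = 138 Å³.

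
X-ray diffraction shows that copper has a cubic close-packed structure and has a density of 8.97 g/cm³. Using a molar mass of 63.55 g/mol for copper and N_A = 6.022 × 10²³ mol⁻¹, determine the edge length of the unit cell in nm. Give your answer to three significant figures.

With Z = 4 atoms per FCC cell, a³ = Z·M/(N_A·ρ) = 4 × 63.55 / (6.022 × 10²³ × 8.970 g/cm³) = 4.706 × 10^-23 cm³.
a = (4.706 × 10^-23)^(1/3) = 3.610 × 10^-8 cm = 0.361 nm.

0.361 nm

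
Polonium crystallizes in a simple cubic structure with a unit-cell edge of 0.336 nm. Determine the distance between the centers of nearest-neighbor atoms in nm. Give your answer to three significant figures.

0.336 nm

In a simple cubic structure, atoms touch along the cell edge, so a = 2r; the nearest-neighbor distance equals 2r = 1.000·a.
d = 1.000 × 0.336 = 0.336 nm.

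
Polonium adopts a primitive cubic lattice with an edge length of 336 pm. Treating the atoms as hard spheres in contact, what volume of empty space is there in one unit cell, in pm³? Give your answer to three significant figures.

1.81 × 10^7 pm³

In a simple cubic lattice atoms touch along the cell edge, so a = 2r, so r = 0.5000a = 168.0 pm.
V_cell = a³ = 3.793 × 10^7 pm³; V_atoms = 1 × (4/3)πr³ = 1.986 × 10^7 pm³.
Empty space = 3.793 × 10^7 − 1.986 × 10^7 = 1.81 × 10^7 pm³.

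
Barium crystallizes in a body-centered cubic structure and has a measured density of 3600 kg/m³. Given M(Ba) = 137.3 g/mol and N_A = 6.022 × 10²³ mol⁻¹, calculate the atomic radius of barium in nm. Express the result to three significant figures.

For a BCC cell (Z = 2), a³ = Z·M/(N_A·ρ) = 2 × 137.3 / (6.022 × 10²³ × 3.600) = 1.267 × 10^-22 cm³, so a = 5.022 × 10^-8 cm = 0.5022 nm.
Atoms touch along the body diagonal, so √3·a = 4r, so r = 0.4330 × a = 0.217 nm.

0.217 nm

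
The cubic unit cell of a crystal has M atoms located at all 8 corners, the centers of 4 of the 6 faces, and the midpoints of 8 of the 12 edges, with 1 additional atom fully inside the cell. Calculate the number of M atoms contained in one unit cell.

Corner atoms are shared by 8 cells (1/8 each), face atoms by 2 (1/2 each), edge atoms by 4 (1/4 each), interior atoms are unshared.
Net atoms = 8 × 1/8 + 4 × 1/2 + 8 × 1/4 + 1 = 1 + 2 + 2 + 1 = 6.

6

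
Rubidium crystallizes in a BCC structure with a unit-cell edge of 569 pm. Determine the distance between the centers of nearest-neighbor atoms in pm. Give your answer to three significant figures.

In a BCC structure, atoms touch along the body diagonal, so √3·a = 4r; the nearest-neighbor distance equals 2r = 0.8660·a.
d = 0.8660 × 569 = 493 pm.

493 pm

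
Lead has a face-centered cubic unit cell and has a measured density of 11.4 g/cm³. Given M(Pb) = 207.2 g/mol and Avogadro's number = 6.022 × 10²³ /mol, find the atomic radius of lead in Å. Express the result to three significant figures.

For an FCC cell (Z = 4), a³ = Z·M/(N_A·ρ) = 4 × 207.2 / (6.022 × 10²³ × 11.40) = 1.207 × 10^-22 cm³, so a = 4.942 × 10^-8 cm = 4.942 Å.
Atoms touch along the face diagonal, so √2·a = 4r, so r = 0.3536 × a = 1.75 Å.

1.75 Å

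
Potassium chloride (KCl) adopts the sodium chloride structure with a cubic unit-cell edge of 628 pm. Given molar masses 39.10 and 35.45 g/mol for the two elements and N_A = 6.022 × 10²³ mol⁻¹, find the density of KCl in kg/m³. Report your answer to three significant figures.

2000 kg/m³

The sodium chloride structure contains Z = 4 formula units per cell; M(KCl) = 39.10 + 35.45 = 74.55 g/mol.
a³ = (6.280 × 10^-8 cm)³ = 2.477 × 10^-22 cm³.
ρ = 4 × 74.55 / (6.022 × 10²³ × 2.477 × 10^-22) = 1.999 g/cm³ = 2000 kg/m³.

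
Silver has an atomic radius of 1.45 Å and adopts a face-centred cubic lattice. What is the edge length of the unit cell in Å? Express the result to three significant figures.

4.10 Å

In an FCC lattice, atoms touch along the face diagonal, so √2·a = 4r.
a = 4r/√2 = 4 × 1.45 / 1.4142 = 4.10 Å.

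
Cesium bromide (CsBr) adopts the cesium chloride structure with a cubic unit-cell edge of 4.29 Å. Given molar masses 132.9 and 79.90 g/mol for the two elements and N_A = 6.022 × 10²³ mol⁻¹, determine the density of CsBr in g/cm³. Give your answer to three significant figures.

4.48 g/cm³

The cesium chloride structure contains Z = 1 formula unit per cell; M(CsBr) = 132.9 + 79.90 = 212.8 g/mol.
a³ = (4.290 × 10^-8 cm)³ = 7.895 × 10^-23 cm³.
ρ = 1 × 212.8 / (6.022 × 10²³ × 7.895 × 10^-23) = 4.476 g/cm³.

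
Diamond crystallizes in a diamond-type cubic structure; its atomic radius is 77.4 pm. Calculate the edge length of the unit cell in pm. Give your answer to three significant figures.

In a diamond cubic lattice, nearest neighbors lie along the body diagonal with √3·a = 8r.
a = 8r/√3 = 8 × 77.4 / 1.7321 = 357 pm.

357 pm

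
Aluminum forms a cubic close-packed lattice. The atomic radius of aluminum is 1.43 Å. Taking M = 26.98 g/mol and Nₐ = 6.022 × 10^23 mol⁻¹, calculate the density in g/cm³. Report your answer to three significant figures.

2.71 g/cm³

In an FCC lattice, atoms touch along the face diagonal, so √2·a = 4r, giving a = 4.045 Å = 4.045 × 10^-8 cm.
With Z = 4, ρ = Z·M/(N_A·a³) = 4 × 26.98 / (6.022 × 10²³ × 6.617 × 10^-23) = 2.708 g/cm³.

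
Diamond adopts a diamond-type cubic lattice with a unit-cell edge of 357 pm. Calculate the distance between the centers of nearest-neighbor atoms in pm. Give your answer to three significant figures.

155 pm

In a diamond cubic structure, nearest neighbors lie along the body diagonal with √3·a = 8r; the nearest-neighbor distance equals 2r = 0.4330·a.
d = 0.4330 × 357 = 155 pm.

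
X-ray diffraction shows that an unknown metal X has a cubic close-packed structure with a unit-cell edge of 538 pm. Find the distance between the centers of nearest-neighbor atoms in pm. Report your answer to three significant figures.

In an FCC structure, atoms touch along the face diagonal, so √2·a = 4r; the nearest-neighbor distance equals 2r = 0.7071·a.
d = 0.7071 × 538 = 380 pm.

380 pm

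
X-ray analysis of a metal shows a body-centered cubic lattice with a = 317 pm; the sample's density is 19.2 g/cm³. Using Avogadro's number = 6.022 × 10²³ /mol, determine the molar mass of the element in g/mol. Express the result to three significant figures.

A BCC cell has Z = 2 atoms; a = 3.170 × 10^-8 cm.
M = ρ·N_A·a³/Z = 19.2 × 6.022 × 10²³ × 3.186 × 10^-23 / 2 = 184 g/mol.

184 g/mol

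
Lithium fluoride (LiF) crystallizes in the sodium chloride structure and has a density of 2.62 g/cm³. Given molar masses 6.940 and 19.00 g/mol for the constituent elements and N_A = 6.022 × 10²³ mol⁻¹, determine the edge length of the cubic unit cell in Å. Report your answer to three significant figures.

M(LiF) = 25.94 g/mol; Z = 4 formula units per cell.
a³ = Z·M/(N_A·ρ) = 4 × 25.94 / (6.022 × 10²³ × 2.62) = 6.576 × 10^-23 cm³, so a = 4.036 × 10^-8 cm = 4.04 Å.

4.04 Å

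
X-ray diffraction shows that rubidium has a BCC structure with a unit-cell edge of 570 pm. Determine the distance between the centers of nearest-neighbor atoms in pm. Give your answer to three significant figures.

In a BCC structure, atoms touch along the body diagonal, so √3·a = 4r; the nearest-neighbor distance equals 2r = 0.8660·a.
d = 0.8660 × 570 = 494 pm.

494 pm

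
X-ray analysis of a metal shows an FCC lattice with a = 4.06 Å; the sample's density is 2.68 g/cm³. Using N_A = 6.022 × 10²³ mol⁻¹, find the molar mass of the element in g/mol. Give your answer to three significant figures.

An FCC cell has Z = 4 atoms; a = 4.060 × 10^-8 cm.
M = ρ·N_A·a³/Z = 2.68 × 6.022 × 10²³ × 6.692 × 10^-23 / 4 = 27.0 g/mol.

27.0 g/mol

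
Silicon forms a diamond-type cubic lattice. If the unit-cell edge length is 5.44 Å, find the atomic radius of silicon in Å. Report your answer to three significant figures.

1.18 Å

In a diamond cubic lattice, nearest neighbors lie along the body diagonal with √3·a = 8r.
r = √3·a/8 = 1.7321 × 5.44 / 8 = 1.18 Å.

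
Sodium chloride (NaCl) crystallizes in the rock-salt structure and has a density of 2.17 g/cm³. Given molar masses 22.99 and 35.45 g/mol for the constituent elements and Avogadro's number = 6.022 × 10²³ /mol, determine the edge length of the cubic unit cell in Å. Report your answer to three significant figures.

M(NaCl) = 58.44 g/mol; Z = 4 formula units per cell.
a³ = Z·M/(N_A·ρ) = 4 × 58.44 / (6.022 × 10²³ × 2.17) = 1.789 × 10^-22 cm³, so a = 5.635 × 10^-8 cm = 5.63 Å.

5.63 Å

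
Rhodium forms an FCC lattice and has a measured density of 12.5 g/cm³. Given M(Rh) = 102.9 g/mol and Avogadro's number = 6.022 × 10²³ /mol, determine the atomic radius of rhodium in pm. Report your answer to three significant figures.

134 pm

For an FCC cell (Z = 4), a³ = Z·M/(N_A·ρ) = 4 × 102.9 / (6.022 × 10²³ × 12.50) = 5.468 × 10^-23 cm³, so a = 3.796 × 10^-8 cm = 379.6 pm.
Atoms touch along the face diagonal, so √2·a = 4r, so r = 0.3536 × a = 134 pm.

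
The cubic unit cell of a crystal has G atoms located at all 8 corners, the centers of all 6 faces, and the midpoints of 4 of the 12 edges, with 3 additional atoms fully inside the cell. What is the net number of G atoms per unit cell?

Corner atoms are shared by 8 cells (1/8 each), face atoms by 2 (1/2 each), edge atoms by 4 (1/4 each), interior atoms are unshared.
Net atoms = 8 × 1/8 + 6 × 1/2 + 4 × 1/4 + 3 = 1 + 3 + 1 + 3 = 8.

8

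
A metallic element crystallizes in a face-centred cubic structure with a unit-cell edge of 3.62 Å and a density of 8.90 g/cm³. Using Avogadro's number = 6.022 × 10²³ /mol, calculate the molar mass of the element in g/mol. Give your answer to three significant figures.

63.6 g/mol

An FCC cell has Z = 4 atoms; a = 3.620 × 10^-8 cm.
M = ρ·N_A·a³/Z = 8.90 × 6.022 × 10²³ × 4.744 × 10^-23 / 4 = 63.6 g/mol.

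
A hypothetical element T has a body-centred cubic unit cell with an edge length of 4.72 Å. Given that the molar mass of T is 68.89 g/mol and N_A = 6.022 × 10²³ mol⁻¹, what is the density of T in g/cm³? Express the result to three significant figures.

2.18 g/cm³

A BCC unit cell contains Z = 2 atoms.
Cell volume: a³ = (4.72 Å)³ = (4.720 × 10^-8 cm)³ = 1.052 × 10^-22 cm³.
ρ = Z·M/(N_A·a³) = 2 × 68.89 / (6.022 × 10²³ × 1.052 × 10^-22) = 2.176 g/cm³.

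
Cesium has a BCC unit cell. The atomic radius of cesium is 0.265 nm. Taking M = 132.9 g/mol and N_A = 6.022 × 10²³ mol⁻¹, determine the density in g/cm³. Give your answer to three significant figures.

1.93 g/cm³

In a BCC lattice, atoms touch along the body diagonal, so √3·a = 4r, giving a = 0.6120 nm = 6.120 × 10^-8 cm.
With Z = 2, ρ = Z·M/(N_A·a³) = 2 × 132.9 / (6.022 × 10²³ × 2.292 × 10^-22) = 1.926 g/cm³.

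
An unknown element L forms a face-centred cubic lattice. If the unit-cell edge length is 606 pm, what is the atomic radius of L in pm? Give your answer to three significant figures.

214 pm

In an FCC lattice, atoms touch along the face diagonal, so √2·a = 4r.
r = √2·a/4 = 1.4142 × 606 / 4 = 214 pm.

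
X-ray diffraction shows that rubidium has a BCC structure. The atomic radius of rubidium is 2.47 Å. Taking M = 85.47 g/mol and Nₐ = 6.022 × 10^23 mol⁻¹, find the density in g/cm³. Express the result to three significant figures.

1.53 g/cm³

In a BCC lattice, atoms touch along the body diagonal, so √3·a = 4r, giving a = 5.704 Å = 5.704 × 10^-8 cm.
With Z = 2, ρ = Z·M/(N_A·a³) = 2 × 85.47 / (6.022 × 10²³ × 1.856 × 10^-22) = 1.529 g/cm³.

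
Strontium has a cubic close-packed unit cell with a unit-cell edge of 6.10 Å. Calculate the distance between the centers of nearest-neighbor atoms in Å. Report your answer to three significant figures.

In an FCC structure, atoms touch along the face diagonal, so √2·a = 4r; the nearest-neighbor distance equals 2r = 0.7071·a.
d = 0.7071 × 6.10 = 4.31 Å.

4.31 Å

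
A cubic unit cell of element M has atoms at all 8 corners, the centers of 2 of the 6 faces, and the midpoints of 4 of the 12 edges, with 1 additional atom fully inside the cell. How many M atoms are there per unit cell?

4

Corner atoms are shared by 8 cells (1/8 each), face atoms by 2 (1/2 each), edge atoms by 4 (1/4 each), interior atoms are unshared.
Net atoms = 8 × 1/8 + 2 × 1/2 + 4 × 1/4 + 1 = 1 + 1 + 1 + 1 = 4.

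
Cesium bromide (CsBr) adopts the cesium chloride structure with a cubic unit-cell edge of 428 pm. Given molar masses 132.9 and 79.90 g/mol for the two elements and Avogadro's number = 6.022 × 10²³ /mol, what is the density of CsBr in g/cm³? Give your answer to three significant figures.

The cesium chloride structure contains Z = 1 formula unit per cell; M(CsBr) = 132.9 + 79.90 = 212.8 g/mol.
a³ = (4.280 × 10^-8 cm)³ = 7.840 × 10^-23 cm³.
ρ = 1 × 212.8 / (6.022 × 10²³ × 7.840 × 10^-23) = 4.507 g/cm³.

4.51 g/cm³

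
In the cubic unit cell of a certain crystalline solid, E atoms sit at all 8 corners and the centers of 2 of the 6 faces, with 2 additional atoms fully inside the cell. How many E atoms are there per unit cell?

Corner atoms are shared by 8 cells (1/8 each), face atoms by 2 (1/2 each), interior atoms are unshared.
Net atoms = 8 × 1/8 + 2 × 1/2 + 2 = 1 + 1 + 2 = 4.

4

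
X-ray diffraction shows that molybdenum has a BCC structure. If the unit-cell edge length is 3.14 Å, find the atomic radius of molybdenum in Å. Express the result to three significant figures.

1.36 Å

In a BCC lattice, atoms touch along the body diagonal, so √3·a = 4r.
r = √3·a/4 = 1.7321 × 3.14 / 4 = 1.36 Å.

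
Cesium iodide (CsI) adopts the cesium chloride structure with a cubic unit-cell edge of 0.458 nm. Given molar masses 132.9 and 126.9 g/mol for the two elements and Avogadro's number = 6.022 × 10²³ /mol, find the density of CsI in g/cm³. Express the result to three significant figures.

4.49 g/cm³

The cesium chloride structure contains Z = 1 formula unit per cell; M(CsI) = 132.9 + 126.9 = 259.8 g/mol.
a³ = (4.580 × 10^-8 cm)³ = 9.607 × 10^-23 cm³.
ρ = 1 × 259.8 / (6.022 × 10²³ × 9.607 × 10^-23) = 4.491 g/cm³.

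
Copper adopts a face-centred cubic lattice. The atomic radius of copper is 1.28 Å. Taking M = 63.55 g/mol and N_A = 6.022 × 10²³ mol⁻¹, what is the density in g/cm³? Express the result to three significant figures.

8.90 g/cm³

In an FCC lattice, atoms touch along the face diagonal, so √2·a = 4r, giving a = 3.620 Å = 3.620 × 10^-8 cm.
With Z = 4, ρ = Z·M/(N_A·a³) = 4 × 63.55 / (6.022 × 10²³ × 4.745 × 10^-23) = 8.895 g/cm³.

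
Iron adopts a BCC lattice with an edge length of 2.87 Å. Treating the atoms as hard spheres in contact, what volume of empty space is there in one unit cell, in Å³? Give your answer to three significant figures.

In a BCC lattice atoms touch along the body diagonal, so √3·a = 4r, so r = 0.4330a = 1.243 Å.
V_cell = a³ = 23.64 Å³; V_atoms = 2 × (4/3)πr³ = 16.08 Å³.
Empty space = 23.64 − 16.08 = 7.56 Å³.

7.56 Å³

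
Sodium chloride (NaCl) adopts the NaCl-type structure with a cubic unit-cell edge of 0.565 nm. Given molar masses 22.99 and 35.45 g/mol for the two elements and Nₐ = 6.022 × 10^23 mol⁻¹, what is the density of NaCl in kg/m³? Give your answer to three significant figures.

2150 kg/m³

The NaCl-type structure contains Z = 4 formula units per cell; M(NaCl) = 22.99 + 35.45 = 58.44 g/mol.
a³ = (5.650 × 10^-8 cm)³ = 1.804 × 10^-22 cm³.
ρ = 4 × 58.44 / (6.022 × 10²³ × 1.804 × 10^-22) = 2.152 g/cm³ = 2150 kg/m³.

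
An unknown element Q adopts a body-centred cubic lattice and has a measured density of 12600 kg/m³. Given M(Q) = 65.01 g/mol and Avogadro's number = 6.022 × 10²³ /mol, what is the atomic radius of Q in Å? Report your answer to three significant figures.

For a BCC cell (Z = 2), a³ = Z·M/(N_A·ρ) = 2 × 65.01 / (6.022 × 10²³ × 12.60) = 1.714 × 10^-23 cm³, so a = 2.578 × 10^-8 cm = 2.578 Å.
Atoms touch along the body diagonal, so √3·a = 4r, so r = 0.4330 × a = 1.12 Å.

1.12 Å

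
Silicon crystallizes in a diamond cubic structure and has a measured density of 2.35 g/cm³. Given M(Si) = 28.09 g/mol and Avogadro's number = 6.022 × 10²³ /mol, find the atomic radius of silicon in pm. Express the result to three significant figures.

For a diamond cubic cell (Z = 8), a³ = Z·M/(N_A·ρ) = 8 × 28.09 / (6.022 × 10²³ × 2.350) = 1.588 × 10^-22 cm³, so a = 5.415 × 10^-8 cm = 541.5 pm.
Nearest neighbors lie along the body diagonal with √3·a = 8r, so r = 0.2165 × a = 117 pm.

117 pm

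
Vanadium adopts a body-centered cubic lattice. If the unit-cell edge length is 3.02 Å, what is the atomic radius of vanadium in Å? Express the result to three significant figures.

In a BCC lattice, atoms touch along the body diagonal, so √3·a = 4r.
r = √3·a/4 = 1.7321 × 3.02 / 4 = 1.31 Å.

1.31 Å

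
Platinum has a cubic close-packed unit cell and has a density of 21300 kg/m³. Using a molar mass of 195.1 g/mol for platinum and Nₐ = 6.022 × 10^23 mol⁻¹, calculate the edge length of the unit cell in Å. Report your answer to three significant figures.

3.93 Å

With Z = 4 atoms per FCC cell, a³ = Z·M/(N_A·ρ) = 4 × 195.1 / (6.022 × 10²³ × 21.30 g/cm³) = 6.084 × 10^-23 cm³.
a = (6.084 × 10^-23)^(1/3) = 3.933 × 10^-8 cm = 3.93 Å.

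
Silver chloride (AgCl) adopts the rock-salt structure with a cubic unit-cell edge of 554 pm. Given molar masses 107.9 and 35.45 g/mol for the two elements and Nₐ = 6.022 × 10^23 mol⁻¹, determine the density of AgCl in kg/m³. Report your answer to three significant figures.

The rock-salt structure contains Z = 4 formula units per cell; M(AgCl) = 107.9 + 35.45 = 143.35 g/mol.
a³ = (5.540 × 10^-8 cm)³ = 1.700 × 10^-22 cm³.
ρ = 4 × 143.35 / (6.022 × 10²³ × 1.700 × 10^-22) = 5.600 g/cm³ = 5600 kg/m³.

5600 kg/m³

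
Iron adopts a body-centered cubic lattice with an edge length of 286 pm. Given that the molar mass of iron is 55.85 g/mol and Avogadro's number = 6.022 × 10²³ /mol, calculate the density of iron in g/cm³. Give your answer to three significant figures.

7.93 g/cm³

A BCC unit cell contains Z = 2 atoms.
Cell volume: a³ = (286 pm)³ = (2.860 × 10^-8 cm)³ = 2.339 × 10^-23 cm³.
ρ = Z·M/(N_A·a³) = 2 × 55.85 / (6.022 × 10²³ × 2.339 × 10^-23) = 7.929 g/cm³.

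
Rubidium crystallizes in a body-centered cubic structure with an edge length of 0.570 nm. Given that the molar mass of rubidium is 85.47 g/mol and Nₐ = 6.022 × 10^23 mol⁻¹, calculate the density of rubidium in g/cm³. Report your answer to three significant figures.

A BCC unit cell contains Z = 2 atoms.
Cell volume: a³ = (0.570 nm)³ = (5.700 × 10^-8 cm)³ = 1.852 × 10^-22 cm³.
ρ = Z·M/(N_A·a³) = 2 × 85.47 / (6.022 × 10²³ × 1.852 × 10^-22) = 1.533 g/cm³.

1.53 g/cm³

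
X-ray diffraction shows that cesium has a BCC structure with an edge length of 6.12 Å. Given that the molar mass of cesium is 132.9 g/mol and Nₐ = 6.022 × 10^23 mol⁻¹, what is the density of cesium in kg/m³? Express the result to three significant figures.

A BCC unit cell contains Z = 2 atoms.
Cell volume: a³ = (6.12 Å)³ = (6.120 × 10^-8 cm)³ = 2.292 × 10^-22 cm³.
ρ = Z·M/(N_A·a³) = 2 × 132.9 / (6.022 × 10²³ × 2.292 × 10^-22) = 1.926 g/cm³ = 1930 kg/m³.

1930 kg/m³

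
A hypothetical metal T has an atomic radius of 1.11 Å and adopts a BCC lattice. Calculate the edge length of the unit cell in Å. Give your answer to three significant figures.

2.56 Å

In a BCC lattice, atoms touch along the body diagonal, so √3·a = 4r.
a = 4r/√3 = 4 × 1.11 / 1.7321 = 2.56 Å.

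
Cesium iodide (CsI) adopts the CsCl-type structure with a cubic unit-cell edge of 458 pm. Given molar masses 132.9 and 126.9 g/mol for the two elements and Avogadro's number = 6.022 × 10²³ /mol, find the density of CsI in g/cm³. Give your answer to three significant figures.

The CsCl-type structure contains Z = 1 formula unit per cell; M(CsI) = 132.9 + 126.9 = 259.8 g/mol.
a³ = (4.580 × 10^-8 cm)³ = 9.607 × 10^-23 cm³.
ρ = 1 × 259.8 / (6.022 × 10²³ × 9.607 × 10^-23) = 4.491 g/cm³.

4.49 g/cm³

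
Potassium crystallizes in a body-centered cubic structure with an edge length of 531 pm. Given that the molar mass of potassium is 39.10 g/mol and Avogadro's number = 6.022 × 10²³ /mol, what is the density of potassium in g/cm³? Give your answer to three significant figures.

0.867 g/cm³

A BCC unit cell contains Z = 2 atoms.
Cell volume: a³ = (531 pm)³ = (5.310 × 10^-8 cm)³ = 1.497 × 10^-22 cm³.
ρ = Z·M/(N_A·a³) = 2 × 39.10 / (6.022 × 10²³ × 1.497 × 10^-22) = 0.8673 g/cm³.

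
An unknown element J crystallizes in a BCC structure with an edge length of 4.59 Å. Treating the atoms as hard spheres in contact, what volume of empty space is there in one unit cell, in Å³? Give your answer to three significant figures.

In a BCC lattice atoms touch along the body diagonal, so √3·a = 4r, so r = 0.4330a = 1.988 Å.
V_cell = a³ = 96.70 Å³; V_atoms = 2 × (4/3)πr³ = 65.77 Å³.
Empty space = 96.70 − 65.77 = 30.9 Å³.

30.9 Å³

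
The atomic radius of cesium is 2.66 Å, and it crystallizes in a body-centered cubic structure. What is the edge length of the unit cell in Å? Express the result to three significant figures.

6.14 Å

In a BCC lattice, atoms touch along the body diagonal, so √3·a = 4r.
a = 4r/√3 = 4 × 2.66 / 1.7321 = 6.14 Å.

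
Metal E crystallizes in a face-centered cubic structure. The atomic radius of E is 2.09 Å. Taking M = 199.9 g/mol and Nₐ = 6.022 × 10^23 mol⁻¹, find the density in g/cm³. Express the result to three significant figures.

6.43 g/cm³

In an FCC lattice, atoms touch along the face diagonal, so √2·a = 4r, giving a = 5.911 Å = 5.911 × 10^-8 cm.
With Z = 4, ρ = Z·M/(N_A·a³) = 4 × 199.9 / (6.022 × 10²³ × 2.066 × 10^-22) = 6.428 g/cm³.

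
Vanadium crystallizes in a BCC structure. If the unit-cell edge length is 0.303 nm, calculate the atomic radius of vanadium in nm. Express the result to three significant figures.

0.131 nm

In a BCC lattice, atoms touch along the body diagonal, so √3·a = 4r.
r = √3·a/4 = 1.7321 × 0.303 / 4 = 0.131 nm.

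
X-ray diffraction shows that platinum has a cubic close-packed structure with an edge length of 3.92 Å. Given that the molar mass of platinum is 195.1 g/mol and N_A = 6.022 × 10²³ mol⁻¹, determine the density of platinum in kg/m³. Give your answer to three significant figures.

21500 kg/m³

An FCC unit cell contains Z = 4 atoms.
Cell volume: a³ = (3.92 Å)³ = (3.920 × 10^-8 cm)³ = 6.024 × 10^-23 cm³.
ρ = Z·M/(N_A·a³) = 4 × 195.1 / (6.022 × 10²³ × 6.024 × 10^-23) = 21.51 g/cm³ = 21500 kg/m³.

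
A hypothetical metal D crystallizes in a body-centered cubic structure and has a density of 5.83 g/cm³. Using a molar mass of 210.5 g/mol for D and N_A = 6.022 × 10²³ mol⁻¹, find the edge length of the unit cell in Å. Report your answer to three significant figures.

With Z = 2 atoms per BCC cell, a³ = Z·M/(N_A·ρ) = 2 × 210.5 / (6.022 × 10²³ × 5.830 g/cm³) = 1.199 × 10^-22 cm³.
a = (1.199 × 10^-22)^(1/3) = 4.931 × 10^-8 cm = 4.93 Å.

4.93 Å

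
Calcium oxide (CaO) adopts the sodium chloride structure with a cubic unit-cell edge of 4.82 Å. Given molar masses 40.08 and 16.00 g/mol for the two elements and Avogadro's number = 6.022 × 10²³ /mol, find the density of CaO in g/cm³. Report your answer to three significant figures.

The sodium chloride structure contains Z = 4 formula units per cell; M(CaO) = 40.08 + 16.00 = 56.08 g/mol.
a³ = (4.820 × 10^-8 cm)³ = 1.120 × 10^-22 cm³.
ρ = 4 × 56.08 / (6.022 × 10²³ × 1.120 × 10^-22) = 3.326 g/cm³.

3.33 g/cm³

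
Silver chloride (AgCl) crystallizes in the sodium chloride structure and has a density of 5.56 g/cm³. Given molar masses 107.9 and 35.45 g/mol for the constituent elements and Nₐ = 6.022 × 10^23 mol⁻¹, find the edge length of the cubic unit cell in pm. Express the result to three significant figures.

M(AgCl) = 143.35 g/mol; Z = 4 formula units per cell.
a³ = Z·M/(N_A·ρ) = 4 × 143.35 / (6.022 × 10²³ × 5.56) = 1.713 × 10^-22 cm³, so a = 5.553 × 10^-8 cm = 555 pm.

555 pm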